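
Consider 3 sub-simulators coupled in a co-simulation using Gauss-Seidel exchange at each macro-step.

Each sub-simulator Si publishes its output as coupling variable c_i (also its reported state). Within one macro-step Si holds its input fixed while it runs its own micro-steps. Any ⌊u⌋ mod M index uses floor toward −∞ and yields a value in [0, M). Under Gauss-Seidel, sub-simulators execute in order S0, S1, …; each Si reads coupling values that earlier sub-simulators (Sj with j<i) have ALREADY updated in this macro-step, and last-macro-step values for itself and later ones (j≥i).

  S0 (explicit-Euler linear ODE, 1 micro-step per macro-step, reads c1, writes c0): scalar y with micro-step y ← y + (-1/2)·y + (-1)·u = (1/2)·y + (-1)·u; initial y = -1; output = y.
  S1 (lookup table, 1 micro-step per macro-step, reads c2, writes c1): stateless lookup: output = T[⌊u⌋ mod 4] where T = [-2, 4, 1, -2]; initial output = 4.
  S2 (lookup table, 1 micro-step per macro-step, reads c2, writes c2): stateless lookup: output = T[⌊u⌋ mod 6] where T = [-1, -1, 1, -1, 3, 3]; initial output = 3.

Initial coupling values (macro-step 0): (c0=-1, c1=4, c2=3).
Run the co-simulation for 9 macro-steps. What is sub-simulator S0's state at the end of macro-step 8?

S0 state at macro-step 8 = 1007/256

macro 1: S0 reads c1=4 → after 1×micro: -9/2; S1 reads c2=3 → after 1×micro: -2; S2 reads c2=3 → after 1×micro: -1 ⇒ (c0=-9/2, c1=-2, c2=-1)
macro 2: S0 reads c1=-2 → after 1×micro: -1/4; S1 reads c2=-1 → after 1×micro: -2; S2 reads c2=-1 → after 1×micro: 3 ⇒ (c0=-1/4, c1=-2, c2=3)
macro 3: S0 reads c1=-2 → after 1×micro: 15/8; S1 reads c2=3 → after 1×micro: -2; S2 reads c2=3 → after 1×micro: -1 ⇒ (c0=15/8, c1=-2, c2=-1)
macro 4: S0 reads c1=-2 → after 1×micro: 47/16; S1 reads c2=-1 → after 1×micro: -2; S2 reads c2=-1 → after 1×micro: 3 ⇒ (c0=47/16, c1=-2, c2=3)
macro 5: S0 reads c1=-2 → after 1×micro: 111/32; S1 reads c2=3 → after 1×micro: -2; S2 reads c2=3 → after 1×micro: -1 ⇒ (c0=111/32, c1=-2, c2=-1)
macro 6: S0 reads c1=-2 → after 1×micro: 239/64; S1 reads c2=-1 → after 1×micro: -2; S2 reads c2=-1 → after 1×micro: 3 ⇒ (c0=239/64, c1=-2, c2=3)
macro 7: S0 reads c1=-2 → after 1×micro: 495/128; S1 reads c2=3 → after 1×micro: -2; S2 reads c2=3 → after 1×micro: -1 ⇒ (c0=495/128, c1=-2, c2=-1)
macro 8: S0 reads c1=-2 → after 1×micro: 1007/256; S1 reads c2=-1 → after 1×micro: -2; S2 reads c2=-1 → after 1×micro: 3 ⇒ (c0=1007/256, c1=-2, c2=3)
macro 9: S0 reads c1=-2 → after 1×micro: 2031/512; S1 reads c2=3 → after 1×micro: -2; S2 reads c2=3 → after 1×micro: -1 ⇒ (c0=2031/512, c1=-2, c2=-1)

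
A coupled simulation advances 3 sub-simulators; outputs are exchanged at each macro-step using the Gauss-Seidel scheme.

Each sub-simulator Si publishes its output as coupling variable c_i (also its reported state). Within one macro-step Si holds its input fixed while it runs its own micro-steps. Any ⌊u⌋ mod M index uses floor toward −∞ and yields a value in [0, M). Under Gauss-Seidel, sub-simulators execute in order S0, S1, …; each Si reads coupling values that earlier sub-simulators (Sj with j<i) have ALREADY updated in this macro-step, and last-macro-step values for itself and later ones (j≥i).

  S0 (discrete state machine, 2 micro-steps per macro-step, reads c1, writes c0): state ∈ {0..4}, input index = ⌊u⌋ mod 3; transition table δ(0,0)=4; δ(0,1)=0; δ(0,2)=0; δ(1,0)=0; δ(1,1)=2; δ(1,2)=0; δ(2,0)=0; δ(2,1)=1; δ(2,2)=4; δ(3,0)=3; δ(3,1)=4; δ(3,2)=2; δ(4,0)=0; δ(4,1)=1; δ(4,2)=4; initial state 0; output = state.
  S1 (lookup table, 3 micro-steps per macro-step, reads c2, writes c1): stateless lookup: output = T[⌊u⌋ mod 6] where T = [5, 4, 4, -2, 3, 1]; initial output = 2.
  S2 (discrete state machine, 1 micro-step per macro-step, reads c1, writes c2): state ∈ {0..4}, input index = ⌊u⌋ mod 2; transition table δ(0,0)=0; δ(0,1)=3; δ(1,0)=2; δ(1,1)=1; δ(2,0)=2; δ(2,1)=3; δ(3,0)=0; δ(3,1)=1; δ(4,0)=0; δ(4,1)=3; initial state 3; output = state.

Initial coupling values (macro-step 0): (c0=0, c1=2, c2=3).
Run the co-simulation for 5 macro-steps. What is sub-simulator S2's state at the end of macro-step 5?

S2 state at macro-step 5 = 0

macro 1: S0 reads c1=2 → after 2×micro: 0; S1 reads c2=3 → after 3×micro: -2; S2 reads c1=-2 → after 1×micro: 0 ⇒ (c0=0, c1=-2, c2=0)
macro 2: S0 reads c1=-2 → after 2×micro: 0; S1 reads c2=0 → after 3×micro: 5; S2 reads c1=5 → after 1×micro: 3 ⇒ (c0=0, c1=5, c2=3)
macro 3: S0 reads c1=5 → after 2×micro: 0; S1 reads c2=3 → after 3×micro: -2; S2 reads c1=-2 → after 1×micro: 0 ⇒ (c0=0, c1=-2, c2=0)
macro 4: S0 reads c1=-2 → after 2×micro: 0; S1 reads c2=0 → after 3×micro: 5; S2 reads c1=5 → after 1×micro: 3 ⇒ (c0=0, c1=5, c2=3)
macro 5: S0 reads c1=5 → after 2×micro: 0; S1 reads c2=3 → after 3×micro: -2; S2 reads c1=-2 → after 1×micro: 0 ⇒ (c0=0, c1=-2, c2=0)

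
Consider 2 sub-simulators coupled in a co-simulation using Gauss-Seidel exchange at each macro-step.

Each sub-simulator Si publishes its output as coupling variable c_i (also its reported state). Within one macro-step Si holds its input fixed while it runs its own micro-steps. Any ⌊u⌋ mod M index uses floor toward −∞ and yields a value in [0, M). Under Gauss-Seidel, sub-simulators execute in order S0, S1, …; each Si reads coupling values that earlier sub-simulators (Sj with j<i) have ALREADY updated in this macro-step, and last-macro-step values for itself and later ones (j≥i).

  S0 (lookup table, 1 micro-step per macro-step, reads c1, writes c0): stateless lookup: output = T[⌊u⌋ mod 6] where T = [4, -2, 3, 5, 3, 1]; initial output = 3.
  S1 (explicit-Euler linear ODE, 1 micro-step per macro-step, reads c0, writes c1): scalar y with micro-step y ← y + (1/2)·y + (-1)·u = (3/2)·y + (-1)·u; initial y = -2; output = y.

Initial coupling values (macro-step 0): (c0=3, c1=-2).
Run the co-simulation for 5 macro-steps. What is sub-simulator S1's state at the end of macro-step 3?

S1 state at macro-step 3 = -41/2

macro 1: S0 reads c1=-2 → after 1×micro: 3; S1 reads c0=3 → after 1×micro: -6 ⇒ (c0=3, c1=-6)
macro 2: S0 reads c1=-6 → after 1×micro: 4; S1 reads c0=4 → after 1×micro: -13 ⇒ (c0=4, c1=-13)
macro 3: S0 reads c1=-13 → after 1×micro: 1; S1 reads c0=1 → after 1×micro: -41/2 ⇒ (c0=1, c1=-41/2)
macro 4: S0 reads c1=-41/2 → after 1×micro: 5; S1 reads c0=5 → after 1×micro: -143/4 ⇒ (c0=5, c1=-143/4)
macro 5: S0 reads c1=-143/4 → after 1×micro: 4; S1 reads c0=4 → after 1×micro: -461/8 ⇒ (c0=4, c1=-461/8)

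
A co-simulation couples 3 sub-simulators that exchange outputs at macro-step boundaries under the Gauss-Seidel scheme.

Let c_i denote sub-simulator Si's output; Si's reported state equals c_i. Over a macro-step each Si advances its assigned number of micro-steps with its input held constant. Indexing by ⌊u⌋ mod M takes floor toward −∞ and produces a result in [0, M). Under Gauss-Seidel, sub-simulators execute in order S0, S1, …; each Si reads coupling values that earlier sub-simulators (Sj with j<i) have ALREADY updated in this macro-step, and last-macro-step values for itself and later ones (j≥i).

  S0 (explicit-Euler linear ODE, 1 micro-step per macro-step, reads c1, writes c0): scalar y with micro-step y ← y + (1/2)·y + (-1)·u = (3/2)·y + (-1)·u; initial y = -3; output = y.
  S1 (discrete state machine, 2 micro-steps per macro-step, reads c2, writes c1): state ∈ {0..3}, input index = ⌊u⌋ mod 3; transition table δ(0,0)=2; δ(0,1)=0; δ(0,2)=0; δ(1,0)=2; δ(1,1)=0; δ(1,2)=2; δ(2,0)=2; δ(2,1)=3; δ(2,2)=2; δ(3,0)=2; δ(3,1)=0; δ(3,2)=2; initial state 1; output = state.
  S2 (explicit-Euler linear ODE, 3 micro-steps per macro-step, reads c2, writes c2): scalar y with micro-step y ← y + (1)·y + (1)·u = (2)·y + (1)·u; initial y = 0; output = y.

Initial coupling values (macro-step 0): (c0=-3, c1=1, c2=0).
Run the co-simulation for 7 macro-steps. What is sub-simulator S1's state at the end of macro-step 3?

macro 1: S0 reads c1=1 → after 1×micro: -11/2; S1 reads c2=0 → after 2×micro: 2; S2 reads c2=0 → after 3×micro: 0 ⇒ (c0=-11/2, c1=2, c2=0)
macro 2: S0 reads c1=2 → after 1×micro: -41/4; S1 reads c2=0 → after 2×micro: 2; S2 reads c2=0 → after 3×micro: 0 ⇒ (c0=-41/4, c1=2, c2=0)
macro 3: S0 reads c1=2 → after 1×micro: -139/8; S1 reads c2=0 → after 2×micro: 2; S2 reads c2=0 → after 3×micro: 0 ⇒ (c0=-139/8, c1=2, c2=0)
macro 4: S0 reads c1=2 → after 1×micro: -449/16; S1 reads c2=0 → after 2×micro: 2; S2 reads c2=0 → after 3×micro: 0 ⇒ (c0=-449/16, c1=2, c2=0)
macro 5: S0 reads c1=2 → after 1×micro: -1411/32; S1 reads c2=0 → after 2×micro: 2; S2 reads c2=0 → after 3×micro: 0 ⇒ (c0=-1411/32, c1=2, c2=0)
macro 6: S0 reads c1=2 → after 1×micro: -4361/64; S1 reads c2=0 → after 2×micro: 2; S2 reads c2=0 → after 3×micro: 0 ⇒ (c0=-4361/64, c1=2, c2=0)
macro 7: S0 reads c1=2 → after 1×micro: -13339/128; S1 reads c2=0 → after 2×micro: 2; S2 reads c2=0 → after 3×micro: 0 ⇒ (c0=-13339/128, c1=2, c2=0)

S1 state at macro-step 3 = 2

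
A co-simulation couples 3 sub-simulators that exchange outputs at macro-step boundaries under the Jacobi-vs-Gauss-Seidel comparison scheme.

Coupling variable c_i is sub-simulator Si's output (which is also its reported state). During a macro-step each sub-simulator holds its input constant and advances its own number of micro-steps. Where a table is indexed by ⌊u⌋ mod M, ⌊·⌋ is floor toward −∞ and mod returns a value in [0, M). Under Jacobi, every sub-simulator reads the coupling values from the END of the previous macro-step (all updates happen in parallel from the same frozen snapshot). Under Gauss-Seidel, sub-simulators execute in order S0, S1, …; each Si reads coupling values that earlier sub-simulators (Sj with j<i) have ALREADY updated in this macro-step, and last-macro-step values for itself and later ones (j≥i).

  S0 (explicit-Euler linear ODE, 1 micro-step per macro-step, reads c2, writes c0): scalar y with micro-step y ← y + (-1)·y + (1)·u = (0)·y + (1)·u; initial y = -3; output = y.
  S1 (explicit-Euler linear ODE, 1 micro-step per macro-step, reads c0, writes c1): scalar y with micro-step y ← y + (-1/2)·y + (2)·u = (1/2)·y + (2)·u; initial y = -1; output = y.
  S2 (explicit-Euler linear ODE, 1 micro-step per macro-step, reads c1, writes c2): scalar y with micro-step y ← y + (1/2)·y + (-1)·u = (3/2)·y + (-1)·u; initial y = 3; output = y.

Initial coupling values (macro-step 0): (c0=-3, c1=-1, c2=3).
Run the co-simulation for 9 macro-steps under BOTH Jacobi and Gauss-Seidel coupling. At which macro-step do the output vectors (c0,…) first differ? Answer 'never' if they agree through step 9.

first divergence at macro-step: 1

[Jacobi] macro 1: S0 reads c2=3 → after 1×micro: 3; S1 reads c0=-3 → after 1×micro: -13/2; S2 reads c1=-1 → after 1×micro: 11/2 ⇒ (c0=3, c1=-13/2, c2=11/2)
[Jacobi] macro 2: S0 reads c2=11/2 → after 1×micro: 11/2; S1 reads c0=3 → after 1×micro: 11/4; S2 reads c1=-13/2 → after 1×micro: 59/4 ⇒ (c0=11/2, c1=11/4, c2=59/4)
[Jacobi] macro 3: S0 reads c2=59/4 → after 1×micro: 59/4; S1 reads c0=11/2 → after 1×micro: 99/8; S2 reads c1=11/4 → after 1×micro: 155/8 ⇒ (c0=59/4, c1=99/8, c2=155/8)
[Jacobi] macro 4: S0 reads c2=155/8 → after 1×micro: 155/8; S1 reads c0=59/4 → after 1×micro: 571/16; S2 reads c1=99/8 → after 1×micro: 267/16 ⇒ (c0=155/8, c1=571/16, c2=267/16)
[Jacobi] macro 5: S0 reads c2=267/16 → after 1×micro: 267/16; S1 reads c0=155/8 → after 1×micro: 1811/32; S2 reads c1=571/16 → after 1×micro: -341/32 ⇒ (c0=267/16, c1=1811/32, c2=-341/32)
[Jacobi] macro 6: S0 reads c2=-341/32 → after 1×micro: -341/32; S1 reads c0=267/16 → after 1×micro: 3947/64; S2 reads c1=1811/32 → after 1×micro: -4645/64 ⇒ (c0=-341/32, c1=3947/64, c2=-4645/64)
[Jacobi] macro 7: S0 reads c2=-4645/64 → after 1×micro: -4645/64; S1 reads c0=-341/32 → after 1×micro: 1219/128; S2 reads c1=3947/64 → after 1×micro: -21829/128 ⇒ (c0=-4645/64, c1=1219/128, c2=-21829/128)
[Jacobi] macro 8: S0 reads c2=-21829/128 → after 1×micro: -21829/128; S1 reads c0=-4645/64 → after 1×micro: -35941/256; S2 reads c1=1219/128 → after 1×micro: -67925/256 ⇒ (c0=-21829/128, c1=-35941/256, c2=-67925/256)
[Jacobi] macro 9: S0 reads c2=-67925/256 → after 1×micro: -67925/256; S1 reads c0=-21829/128 → after 1×micro: -210573/512; S2 reads c1=-35941/256 → after 1×micro: -131893/512 ⇒ (c0=-67925/256, c1=-210573/512, c2=-131893/512)
[Gauss-Seidel] macro 1: S0 reads c2=3 → after 1×micro: 3; S1 reads c0=3 → after 1×micro: 11/2; S2 reads c1=11/2 → after 1×micro: -1 ⇒ (c0=3, c1=11/2, c2=-1)
[Gauss-Seidel] macro 2: S0 reads c2=-1 → after 1×micro: -1; S1 reads c0=-1 → after 1×micro: 3/4; S2 reads c1=3/4 → after 1×micro: -9/4 ⇒ (c0=-1, c1=3/4, c2=-9/4)
[Gauss-Seidel] macro 3: S0 reads c2=-9/4 → after 1×micro: -9/4; S1 reads c0=-9/4 → after 1×micro: -33/8; S2 reads c1=-33/8 → after 1×micro: 3/4 ⇒ (c0=-9/4, c1=-33/8, c2=3/4)
[Gauss-Seidel] macro 4: S0 reads c2=3/4 → after 1×micro: 3/4; S1 reads c0=3/4 → after 1×micro: -9/16; S2 reads c1=-9/16 → after 1×micro: 27/16 ⇒ (c0=3/4, c1=-9/16, c2=27/16)
[Gauss-Seidel] macro 5: S0 reads c2=27/16 → after 1×micro: 27/16; S1 reads c0=27/16 → after 1×micro: 99/32; S2 reads c1=99/32 → after 1×micro: -9/16 ⇒ (c0=27/16, c1=99/32, c2=-9/16)
[Gauss-Seidel] macro 6: S0 reads c2=-9/16 → after 1×micro: -9/16; S1 reads c0=-9/16 → after 1×micro: 27/64; S2 reads c1=27/64 → after 1×micro: -81/64 ⇒ (c0=-9/16, c1=27/64, c2=-81/64)
[Gauss-Seidel] macro 7: S0 reads c2=-81/64 → after 1×micro: -81/64; S1 reads c0=-81/64 → after 1×micro: -297/128; S2 reads c1=-297/128 → after 1×micro: 27/64 ⇒ (c0=-81/64, c1=-297/128, c2=27/64)
[Gauss-Seidel] macro 8: S0 reads c2=27/64 → after 1×micro: 27/64; S1 reads c0=27/64 → after 1×micro: -81/256; S2 reads c1=-81/256 → after 1×micro: 243/256 ⇒ (c0=27/64, c1=-81/256, c2=243/256)
[Gauss-Seidel] macro 9: S0 reads c2=243/256 → after 1×micro: 243/256; S1 reads c0=243/256 → after 1×micro: 891/512; S2 reads c1=891/512 → after 1×micro: -81/256 ⇒ (c0=243/256, c1=891/512, c2=-81/256)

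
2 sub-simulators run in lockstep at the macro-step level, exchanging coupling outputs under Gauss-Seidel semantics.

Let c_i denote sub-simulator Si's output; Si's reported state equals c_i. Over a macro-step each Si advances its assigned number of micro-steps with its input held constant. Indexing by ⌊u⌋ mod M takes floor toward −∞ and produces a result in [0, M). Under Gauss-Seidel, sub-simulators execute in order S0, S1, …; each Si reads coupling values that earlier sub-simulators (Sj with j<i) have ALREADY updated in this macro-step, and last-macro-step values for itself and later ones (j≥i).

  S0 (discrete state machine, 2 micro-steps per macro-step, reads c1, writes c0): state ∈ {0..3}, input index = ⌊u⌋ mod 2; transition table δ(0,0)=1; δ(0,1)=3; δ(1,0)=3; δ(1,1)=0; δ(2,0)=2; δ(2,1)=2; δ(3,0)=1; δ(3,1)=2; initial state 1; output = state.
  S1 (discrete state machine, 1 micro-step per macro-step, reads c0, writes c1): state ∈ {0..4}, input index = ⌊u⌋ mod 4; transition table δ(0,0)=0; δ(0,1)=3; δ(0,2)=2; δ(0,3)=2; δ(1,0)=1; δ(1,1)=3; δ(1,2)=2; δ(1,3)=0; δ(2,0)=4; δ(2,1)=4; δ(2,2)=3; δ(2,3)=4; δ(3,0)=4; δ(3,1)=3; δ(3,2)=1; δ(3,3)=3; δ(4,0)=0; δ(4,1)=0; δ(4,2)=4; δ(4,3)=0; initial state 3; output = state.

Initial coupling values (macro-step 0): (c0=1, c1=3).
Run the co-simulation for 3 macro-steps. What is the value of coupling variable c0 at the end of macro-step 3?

c0 at macro-step 3 = 2

macro 1: S0 reads c1=3 → after 2×micro: 3; S1 reads c0=3 → after 1×micro: 3 ⇒ (c0=3, c1=3)
macro 2: S0 reads c1=3 → after 2×micro: 2; S1 reads c0=2 → after 1×micro: 1 ⇒ (c0=2, c1=1)
macro 3: S0 reads c1=1 → after 2×micro: 2; S1 reads c0=2 → after 1×micro: 2 ⇒ (c0=2, c1=2)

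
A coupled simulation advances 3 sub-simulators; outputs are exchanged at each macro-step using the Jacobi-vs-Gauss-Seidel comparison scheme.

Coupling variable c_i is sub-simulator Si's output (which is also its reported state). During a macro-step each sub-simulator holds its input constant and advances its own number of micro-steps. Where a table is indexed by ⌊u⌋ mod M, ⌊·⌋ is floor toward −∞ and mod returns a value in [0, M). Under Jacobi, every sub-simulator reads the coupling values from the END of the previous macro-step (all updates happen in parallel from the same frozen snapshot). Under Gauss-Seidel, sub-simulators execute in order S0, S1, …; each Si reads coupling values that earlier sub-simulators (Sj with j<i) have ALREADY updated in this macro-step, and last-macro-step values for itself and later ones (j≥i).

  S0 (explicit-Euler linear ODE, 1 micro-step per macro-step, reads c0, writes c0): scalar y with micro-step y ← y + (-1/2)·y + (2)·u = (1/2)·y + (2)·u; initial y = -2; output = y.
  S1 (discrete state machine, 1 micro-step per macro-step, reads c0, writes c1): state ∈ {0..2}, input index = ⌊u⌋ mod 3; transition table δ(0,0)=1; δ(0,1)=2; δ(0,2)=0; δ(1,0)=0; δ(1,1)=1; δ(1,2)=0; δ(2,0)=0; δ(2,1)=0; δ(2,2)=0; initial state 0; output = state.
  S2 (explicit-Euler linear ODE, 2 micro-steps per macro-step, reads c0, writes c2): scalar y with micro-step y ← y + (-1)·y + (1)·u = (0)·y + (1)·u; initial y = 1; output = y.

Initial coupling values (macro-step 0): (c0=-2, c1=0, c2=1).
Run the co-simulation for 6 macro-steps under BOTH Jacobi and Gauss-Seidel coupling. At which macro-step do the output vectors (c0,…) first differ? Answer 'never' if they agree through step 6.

[Jacobi] macro 1: S0 reads c0=-2 → after 1×micro: -5; S1 reads c0=-2 → after 1×micro: 2; S2 reads c0=-2 → after 2×micro: -2 ⇒ (c0=-5, c1=2, c2=-2)
[Jacobi] macro 2: S0 reads c0=-5 → after 1×micro: -25/2; S1 reads c0=-5 → after 1×micro: 0; S2 reads c0=-5 → after 2×micro: -5 ⇒ (c0=-25/2, c1=0, c2=-5)
[Jacobi] macro 3: S0 reads c0=-25/2 → after 1×micro: -125/4; S1 reads c0=-25/2 → after 1×micro: 0; S2 reads c0=-25/2 → after 2×micro: -25/2 ⇒ (c0=-125/4, c1=0, c2=-25/2)
[Jacobi] macro 4: S0 reads c0=-125/4 → after 1×micro: -625/8; S1 reads c0=-125/4 → after 1×micro: 2; S2 reads c0=-125/4 → after 2×micro: -125/4 ⇒ (c0=-625/8, c1=2, c2=-125/4)
[Jacobi] macro 5: S0 reads c0=-625/8 → after 1×micro: -3125/16; S1 reads c0=-625/8 → after 1×micro: 0; S2 reads c0=-625/8 → after 2×micro: -625/8 ⇒ (c0=-3125/16, c1=0, c2=-625/8)
[Jacobi] macro 6: S0 reads c0=-3125/16 → after 1×micro: -15625/32; S1 reads c0=-3125/16 → after 1×micro: 0; S2 reads c0=-3125/16 → after 2×micro: -3125/16 ⇒ (c0=-15625/32, c1=0, c2=-3125/16)
[Gauss-Seidel] macro 1: S0 reads c0=-2 → after 1×micro: -5; S1 reads c0=-5 → after 1×micro: 2; S2 reads c0=-5 → after 2×micro: -5 ⇒ (c0=-5, c1=2, c2=-5)
[Gauss-Seidel] macro 2: S0 reads c0=-5 → after 1×micro: -25/2; S1 reads c0=-25/2 → after 1×micro: 0; S2 reads c0=-25/2 → after 2×micro: -25/2 ⇒ (c0=-25/2, c1=0, c2=-25/2)
[Gauss-Seidel] macro 3: S0 reads c0=-25/2 → after 1×micro: -125/4; S1 reads c0=-125/4 → after 1×micro: 2; S2 reads c0=-125/4 → after 2×micro: -125/4 ⇒ (c0=-125/4, c1=2, c2=-125/4)
[Gauss-Seidel] macro 4: S0 reads c0=-125/4 → after 1×micro: -625/8; S1 reads c0=-625/8 → after 1×micro: 0; S2 reads c0=-625/8 → after 2×micro: -625/8 ⇒ (c0=-625/8, c1=0, c2=-625/8)
[Gauss-Seidel] macro 5: S0 reads c0=-625/8 → after 1×micro: -3125/16; S1 reads c0=-3125/16 → after 1×micro: 0; S2 reads c0=-3125/16 → after 2×micro: -3125/16 ⇒ (c0=-3125/16, c1=0, c2=-3125/16)
[Gauss-Seidel] macro 6: S0 reads c0=-3125/16 → after 1×micro: -15625/32; S1 reads c0=-15625/32 → after 1×micro: 1; S2 reads c0=-15625/32 → after 2×micro: -15625/32 ⇒ (c0=-15625/32, c1=1, c2=-15625/32)

first divergence at macro-step: 1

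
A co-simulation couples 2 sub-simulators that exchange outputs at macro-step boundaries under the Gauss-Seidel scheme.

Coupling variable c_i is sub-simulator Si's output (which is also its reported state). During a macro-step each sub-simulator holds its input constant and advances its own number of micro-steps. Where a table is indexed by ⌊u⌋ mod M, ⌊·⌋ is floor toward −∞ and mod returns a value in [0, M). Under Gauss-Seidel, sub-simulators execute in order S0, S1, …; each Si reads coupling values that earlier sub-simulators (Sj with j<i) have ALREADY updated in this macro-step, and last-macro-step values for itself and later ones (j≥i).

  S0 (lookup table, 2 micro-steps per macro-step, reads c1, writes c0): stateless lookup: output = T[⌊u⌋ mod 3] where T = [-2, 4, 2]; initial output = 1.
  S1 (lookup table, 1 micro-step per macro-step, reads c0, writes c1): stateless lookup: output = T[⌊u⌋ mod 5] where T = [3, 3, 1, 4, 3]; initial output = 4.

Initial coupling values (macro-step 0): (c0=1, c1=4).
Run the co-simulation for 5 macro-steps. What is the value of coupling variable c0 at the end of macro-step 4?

macro 1: S0 reads c1=4 → after 2×micro: 4; S1 reads c0=4 → after 1×micro: 3 ⇒ (c0=4, c1=3)
macro 2: S0 reads c1=3 → after 2×micro: -2; S1 reads c0=-2 → after 1×micro: 4 ⇒ (c0=-2, c1=4)
macro 3: S0 reads c1=4 → after 2×micro: 4; S1 reads c0=4 → after 1×micro: 3 ⇒ (c0=4, c1=3)
macro 4: S0 reads c1=3 → after 2×micro: -2; S1 reads c0=-2 → after 1×micro: 4 ⇒ (c0=-2, c1=4)
macro 5: S0 reads c1=4 → after 2×micro: 4; S1 reads c0=4 → after 1×micro: 3 ⇒ (c0=4, c1=3)

c0 at macro-step 4 = -2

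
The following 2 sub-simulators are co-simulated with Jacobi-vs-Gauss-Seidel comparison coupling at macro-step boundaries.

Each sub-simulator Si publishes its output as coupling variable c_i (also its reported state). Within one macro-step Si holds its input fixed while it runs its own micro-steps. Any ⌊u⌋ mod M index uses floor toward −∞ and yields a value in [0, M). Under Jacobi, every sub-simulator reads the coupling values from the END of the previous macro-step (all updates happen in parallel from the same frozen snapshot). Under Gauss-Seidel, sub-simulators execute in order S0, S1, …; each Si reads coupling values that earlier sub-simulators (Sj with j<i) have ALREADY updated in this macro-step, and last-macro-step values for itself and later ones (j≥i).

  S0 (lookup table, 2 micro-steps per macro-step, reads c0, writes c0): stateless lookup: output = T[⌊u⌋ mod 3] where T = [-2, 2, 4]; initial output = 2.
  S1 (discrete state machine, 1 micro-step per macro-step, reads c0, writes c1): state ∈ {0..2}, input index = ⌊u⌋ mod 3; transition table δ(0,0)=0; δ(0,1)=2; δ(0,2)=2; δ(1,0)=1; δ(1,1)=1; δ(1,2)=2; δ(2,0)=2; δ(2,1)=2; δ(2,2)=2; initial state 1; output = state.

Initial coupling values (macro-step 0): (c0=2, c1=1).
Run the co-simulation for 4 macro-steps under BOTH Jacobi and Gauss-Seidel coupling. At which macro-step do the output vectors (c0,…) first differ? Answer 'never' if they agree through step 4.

[Jacobi] macro 1: S0 reads c0=2 → after 2×micro: 4; S1 reads c0=2 → after 1×micro: 2 ⇒ (c0=4, c1=2)
[Jacobi] macro 2: S0 reads c0=4 → after 2×micro: 2; S1 reads c0=4 → after 1×micro: 2 ⇒ (c0=2, c1=2)
[Jacobi] macro 3: S0 reads c0=2 → after 2×micro: 4; S1 reads c0=2 → after 1×micro: 2 ⇒ (c0=4, c1=2)
[Jacobi] macro 4: S0 reads c0=4 → after 2×micro: 2; S1 reads c0=4 → after 1×micro: 2 ⇒ (c0=2, c1=2)
[Gauss-Seidel] macro 1: S0 reads c0=2 → after 2×micro: 4; S1 reads c0=4 → after 1×micro: 1 ⇒ (c0=4, c1=1)
[Gauss-Seidel] macro 2: S0 reads c0=4 → after 2×micro: 2; S1 reads c0=2 → after 1×micro: 2 ⇒ (c0=2, c1=2)
[Gauss-Seidel] macro 3: S0 reads c0=2 → after 2×micro: 4; S1 reads c0=4 → after 1×micro: 2 ⇒ (c0=4, c1=2)
[Gauss-Seidel] macro 4: S0 reads c0=4 → after 2×micro: 2; S1 reads c0=2 → after 1×micro: 2 ⇒ (c0=2, c1=2)

first divergence at macro-step: 1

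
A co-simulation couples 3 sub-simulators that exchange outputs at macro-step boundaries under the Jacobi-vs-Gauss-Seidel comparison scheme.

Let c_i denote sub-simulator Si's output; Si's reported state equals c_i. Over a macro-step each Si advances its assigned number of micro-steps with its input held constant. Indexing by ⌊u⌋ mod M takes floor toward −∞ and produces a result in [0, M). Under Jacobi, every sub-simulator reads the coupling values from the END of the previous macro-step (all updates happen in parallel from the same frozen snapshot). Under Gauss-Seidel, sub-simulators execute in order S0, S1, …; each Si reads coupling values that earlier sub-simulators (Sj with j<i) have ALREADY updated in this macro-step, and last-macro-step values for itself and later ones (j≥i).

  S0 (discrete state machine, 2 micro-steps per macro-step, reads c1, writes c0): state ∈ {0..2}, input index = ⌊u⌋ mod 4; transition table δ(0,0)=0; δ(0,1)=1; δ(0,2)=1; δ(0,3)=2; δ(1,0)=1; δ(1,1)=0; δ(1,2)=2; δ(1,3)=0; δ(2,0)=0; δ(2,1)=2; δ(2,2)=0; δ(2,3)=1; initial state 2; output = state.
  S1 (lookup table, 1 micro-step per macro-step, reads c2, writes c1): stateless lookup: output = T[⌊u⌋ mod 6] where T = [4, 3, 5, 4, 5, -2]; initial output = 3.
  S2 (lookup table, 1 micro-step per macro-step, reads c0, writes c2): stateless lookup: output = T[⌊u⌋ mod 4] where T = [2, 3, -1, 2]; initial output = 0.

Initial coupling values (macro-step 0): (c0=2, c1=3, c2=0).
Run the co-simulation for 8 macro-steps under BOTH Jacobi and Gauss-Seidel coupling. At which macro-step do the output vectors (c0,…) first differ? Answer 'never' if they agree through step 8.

[Jacobi] macro 1: S0 reads c1=3 → after 2×micro: 0; S1 reads c2=0 → after 1×micro: 4; S2 reads c0=2 → after 1×micro: -1 ⇒ (c0=0, c1=4, c2=-1)
[Jacobi] macro 2: S0 reads c1=4 → after 2×micro: 0; S1 reads c2=-1 → after 1×micro: -2; S2 reads c0=0 → after 1×micro: 2 ⇒ (c0=0, c1=-2, c2=2)
[Jacobi] macro 3: S0 reads c1=-2 → after 2×micro: 2; S1 reads c2=2 → after 1×micro: 5; S2 reads c0=0 → after 1×micro: 2 ⇒ (c0=2, c1=5, c2=2)
[Jacobi] macro 4: S0 reads c1=5 → after 2×micro: 2; S1 reads c2=2 → after 1×micro: 5; S2 reads c0=2 → after 1×micro: -1 ⇒ (c0=2, c1=5, c2=-1)
[Jacobi] macro 5: S0 reads c1=5 → after 2×micro: 2; S1 reads c2=-1 → after 1×micro: -2; S2 reads c0=2 → after 1×micro: -1 ⇒ (c0=2, c1=-2, c2=-1)
[Jacobi] macro 6: S0 reads c1=-2 → after 2×micro: 1; S1 reads c2=-1 → after 1×micro: -2; S2 reads c0=2 → after 1×micro: -1 ⇒ (c0=1, c1=-2, c2=-1)
[Jacobi] macro 7: S0 reads c1=-2 → after 2×micro: 0; S1 reads c2=-1 → after 1×micro: -2; S2 reads c0=1 → after 1×micro: 3 ⇒ (c0=0, c1=-2, c2=3)
[Jacobi] macro 8: S0 reads c1=-2 → after 2×micro: 2; S1 reads c2=3 → after 1×micro: 4; S2 reads c0=0 → after 1×micro: 2 ⇒ (c0=2, c1=4, c2=2)
[Gauss-Seidel] macro 1: S0 reads c1=3 → after 2×micro: 0; S1 reads c2=0 → after 1×micro: 4; S2 reads c0=0 → after 1×micro: 2 ⇒ (c0=0, c1=4, c2=2)
[Gauss-Seidel] macro 2: S0 reads c1=4 → after 2×micro: 0; S1 reads c2=2 → after 1×micro: 5; S2 reads c0=0 → after 1×micro: 2 ⇒ (c0=0, c1=5, c2=2)
[Gauss-Seidel] macro 3: S0 reads c1=5 → after 2×micro: 0; S1 reads c2=2 → after 1×micro: 5; S2 reads c0=0 → after 1×micro: 2 ⇒ (c0=0, c1=5, c2=2)
[Gauss-Seidel] macro 4: S0 reads c1=5 → after 2×micro: 0; S1 reads c2=2 → after 1×micro: 5; S2 reads c0=0 → after 1×micro: 2 ⇒ (c0=0, c1=5, c2=2)
[Gauss-Seidel] macro 5: S0 reads c1=5 → after 2×micro: 0; S1 reads c2=2 → after 1×micro: 5; S2 reads c0=0 → after 1×micro: 2 ⇒ (c0=0, c1=5, c2=2)
[Gauss-Seidel] macro 6: S0 reads c1=5 → after 2×micro: 0; S1 reads c2=2 → after 1×micro: 5; S2 reads c0=0 → after 1×micro: 2 ⇒ (c0=0, c1=5, c2=2)
[Gauss-Seidel] macro 7: S0 reads c1=5 → after 2×micro: 0; S1 reads c2=2 → after 1×micro: 5; S2 reads c0=0 → after 1×micro: 2 ⇒ (c0=0, c1=5, c2=2)
[Gauss-Seidel] macro 8: S0 reads c1=5 → after 2×micro: 0; S1 reads c2=2 → after 1×micro: 5; S2 reads c0=0 → after 1×micro: 2 ⇒ (c0=0, c1=5, c2=2)

first divergence at macro-step: 1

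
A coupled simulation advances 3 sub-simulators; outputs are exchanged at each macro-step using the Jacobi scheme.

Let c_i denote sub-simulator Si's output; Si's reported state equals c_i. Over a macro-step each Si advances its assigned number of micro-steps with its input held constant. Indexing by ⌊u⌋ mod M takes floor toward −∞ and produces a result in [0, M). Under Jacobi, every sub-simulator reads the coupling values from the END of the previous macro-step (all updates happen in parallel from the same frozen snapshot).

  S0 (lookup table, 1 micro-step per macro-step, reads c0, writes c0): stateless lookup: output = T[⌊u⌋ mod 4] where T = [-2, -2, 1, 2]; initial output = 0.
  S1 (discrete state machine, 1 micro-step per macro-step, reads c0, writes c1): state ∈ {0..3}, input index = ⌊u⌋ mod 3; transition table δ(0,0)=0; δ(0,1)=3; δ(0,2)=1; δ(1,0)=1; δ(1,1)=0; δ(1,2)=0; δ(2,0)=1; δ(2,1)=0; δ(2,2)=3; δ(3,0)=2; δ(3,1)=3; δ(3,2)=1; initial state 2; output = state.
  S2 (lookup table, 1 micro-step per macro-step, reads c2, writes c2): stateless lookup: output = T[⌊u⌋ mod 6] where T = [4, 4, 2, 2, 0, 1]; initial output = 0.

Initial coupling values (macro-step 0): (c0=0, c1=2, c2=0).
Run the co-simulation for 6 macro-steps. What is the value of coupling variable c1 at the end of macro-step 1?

c1 at macro-step 1 = 1

macro 1: S0 reads c0=0 → after 1×micro: -2; S1 reads c0=0 → after 1×micro: 1; S2 reads c2=0 → after 1×micro: 4 ⇒ (c0=-2, c1=1, c2=4)
macro 2: S0 reads c0=-2 → after 1×micro: 1; S1 reads c0=-2 → after 1×micro: 0; S2 reads c2=4 → after 1×micro: 0 ⇒ (c0=1, c1=0, c2=0)
macro 3: S0 reads c0=1 → after 1×micro: -2; S1 reads c0=1 → after 1×micro: 3; S2 reads c2=0 → after 1×micro: 4 ⇒ (c0=-2, c1=3, c2=4)
macro 4: S0 reads c0=-2 → after 1×micro: 1; S1 reads c0=-2 → after 1×micro: 3; S2 reads c2=4 → after 1×micro: 0 ⇒ (c0=1, c1=3, c2=0)
macro 5: S0 reads c0=1 → after 1×micro: -2; S1 reads c0=1 → after 1×micro: 3; S2 reads c2=0 → after 1×micro: 4 ⇒ (c0=-2, c1=3, c2=4)
macro 6: S0 reads c0=-2 → after 1×micro: 1; S1 reads c0=-2 → after 1×micro: 3; S2 reads c2=4 → after 1×micro: 0 ⇒ (c0=1, c1=3, c2=0)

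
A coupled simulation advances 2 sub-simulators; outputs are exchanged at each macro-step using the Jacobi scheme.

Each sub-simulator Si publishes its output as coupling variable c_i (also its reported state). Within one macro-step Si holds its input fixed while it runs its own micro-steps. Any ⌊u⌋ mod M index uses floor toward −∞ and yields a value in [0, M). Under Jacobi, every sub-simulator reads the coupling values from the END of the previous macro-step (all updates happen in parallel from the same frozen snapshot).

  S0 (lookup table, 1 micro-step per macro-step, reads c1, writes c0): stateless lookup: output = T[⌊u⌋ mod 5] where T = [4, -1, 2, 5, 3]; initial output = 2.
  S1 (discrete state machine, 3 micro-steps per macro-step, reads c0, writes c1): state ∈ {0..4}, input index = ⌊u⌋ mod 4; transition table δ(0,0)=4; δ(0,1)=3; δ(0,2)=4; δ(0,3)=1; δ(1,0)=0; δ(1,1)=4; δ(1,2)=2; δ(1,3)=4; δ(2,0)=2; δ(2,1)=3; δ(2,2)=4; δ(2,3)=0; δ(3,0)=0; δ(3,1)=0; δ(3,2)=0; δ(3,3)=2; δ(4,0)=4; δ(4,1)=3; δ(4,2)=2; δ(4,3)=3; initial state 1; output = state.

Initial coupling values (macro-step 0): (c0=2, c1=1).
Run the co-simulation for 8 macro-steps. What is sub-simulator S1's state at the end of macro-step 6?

S1 state at macro-step 6 = 4

macro 1: S0 reads c1=1 → after 1×micro: -1; S1 reads c0=2 → after 3×micro: 2 ⇒ (c0=-1, c1=2)
macro 2: S0 reads c1=2 → after 1×micro: 2; S1 reads c0=-1 → after 3×micro: 4 ⇒ (c0=2, c1=4)
macro 3: S0 reads c1=4 → after 1×micro: 3; S1 reads c0=2 → after 3×micro: 2 ⇒ (c0=3, c1=2)
macro 4: S0 reads c1=2 → after 1×micro: 2; S1 reads c0=3 → after 3×micro: 4 ⇒ (c0=2, c1=4)
macro 5: S0 reads c1=4 → after 1×micro: 3; S1 reads c0=2 → after 3×micro: 2 ⇒ (c0=3, c1=2)
macro 6: S0 reads c1=2 → after 1×micro: 2; S1 reads c0=3 → after 3×micro: 4 ⇒ (c0=2, c1=4)
macro 7: S0 reads c1=4 → after 1×micro: 3; S1 reads c0=2 → after 3×micro: 2 ⇒ (c0=3, c1=2)
macro 8: S0 reads c1=2 → after 1×micro: 2; S1 reads c0=3 → after 3×micro: 4 ⇒ (c0=2, c1=4)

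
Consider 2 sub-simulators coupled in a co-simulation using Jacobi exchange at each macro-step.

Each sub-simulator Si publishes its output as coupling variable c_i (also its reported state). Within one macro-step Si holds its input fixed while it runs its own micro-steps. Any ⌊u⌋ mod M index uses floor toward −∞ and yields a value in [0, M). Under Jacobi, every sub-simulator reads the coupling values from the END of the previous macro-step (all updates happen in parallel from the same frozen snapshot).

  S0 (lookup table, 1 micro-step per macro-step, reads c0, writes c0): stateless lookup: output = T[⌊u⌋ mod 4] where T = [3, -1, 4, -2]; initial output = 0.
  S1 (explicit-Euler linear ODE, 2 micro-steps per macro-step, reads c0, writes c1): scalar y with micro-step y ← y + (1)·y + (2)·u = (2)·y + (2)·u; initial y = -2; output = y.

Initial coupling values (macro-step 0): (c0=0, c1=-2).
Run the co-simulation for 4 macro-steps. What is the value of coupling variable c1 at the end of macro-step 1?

macro 1: S0 reads c0=0 → after 1×micro: 3; S1 reads c0=0 → after 2×micro: -8 ⇒ (c0=3, c1=-8)
macro 2: S0 reads c0=3 → after 1×micro: -2; S1 reads c0=3 → after 2×micro: -14 ⇒ (c0=-2, c1=-14)
macro 3: S0 reads c0=-2 → after 1×micro: 4; S1 reads c0=-2 → after 2×micro: -68 ⇒ (c0=4, c1=-68)
macro 4: S0 reads c0=4 → after 1×micro: 3; S1 reads c0=4 → after 2×micro: -248 ⇒ (c0=3, c1=-248)

c1 at macro-step 1 = -8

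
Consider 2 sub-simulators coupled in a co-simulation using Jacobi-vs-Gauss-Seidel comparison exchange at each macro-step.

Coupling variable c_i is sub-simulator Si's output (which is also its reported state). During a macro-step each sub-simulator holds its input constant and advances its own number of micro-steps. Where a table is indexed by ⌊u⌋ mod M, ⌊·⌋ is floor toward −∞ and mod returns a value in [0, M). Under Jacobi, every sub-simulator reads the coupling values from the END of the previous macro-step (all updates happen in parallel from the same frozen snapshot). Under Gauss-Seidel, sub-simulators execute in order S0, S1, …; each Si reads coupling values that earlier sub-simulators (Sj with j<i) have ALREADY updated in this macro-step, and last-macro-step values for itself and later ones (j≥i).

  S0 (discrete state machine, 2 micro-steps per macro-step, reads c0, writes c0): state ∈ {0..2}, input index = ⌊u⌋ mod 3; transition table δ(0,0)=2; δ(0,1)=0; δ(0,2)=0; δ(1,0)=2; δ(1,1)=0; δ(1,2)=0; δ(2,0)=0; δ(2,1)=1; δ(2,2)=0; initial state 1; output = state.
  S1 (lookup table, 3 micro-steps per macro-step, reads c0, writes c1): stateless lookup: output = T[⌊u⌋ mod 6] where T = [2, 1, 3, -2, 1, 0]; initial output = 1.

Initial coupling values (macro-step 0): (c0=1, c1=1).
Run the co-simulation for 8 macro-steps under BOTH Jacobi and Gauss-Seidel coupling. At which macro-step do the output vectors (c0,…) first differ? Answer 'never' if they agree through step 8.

[Jacobi] macro 1: S0 reads c0=1 → after 2×micro: 0; S1 reads c0=1 → after 3×micro: 1 ⇒ (c0=0, c1=1)
[Jacobi] macro 2: S0 reads c0=0 → after 2×micro: 0; S1 reads c0=0 → after 3×micro: 2 ⇒ (c0=0, c1=2)
[Jacobi] macro 3: S0 reads c0=0 → after 2×micro: 0; S1 reads c0=0 → after 3×micro: 2 ⇒ (c0=0, c1=2)
[Jacobi] macro 4: S0 reads c0=0 → after 2×micro: 0; S1 reads c0=0 → after 3×micro: 2 ⇒ (c0=0, c1=2)
[Jacobi] macro 5: S0 reads c0=0 → after 2×micro: 0; S1 reads c0=0 → after 3×micro: 2 ⇒ (c0=0, c1=2)
[Jacobi] macro 6: S0 reads c0=0 → after 2×micro: 0; S1 reads c0=0 → after 3×micro: 2 ⇒ (c0=0, c1=2)
[Jacobi] macro 7: S0 reads c0=0 → after 2×micro: 0; S1 reads c0=0 → after 3×micro: 2 ⇒ (c0=0, c1=2)
[Jacobi] macro 8: S0 reads c0=0 → after 2×micro: 0; S1 reads c0=0 → after 3×micro: 2 ⇒ (c0=0, c1=2)
[Gauss-Seidel] macro 1: S0 reads c0=1 → after 2×micro: 0; S1 reads c0=0 → after 3×micro: 2 ⇒ (c0=0, c1=2)
[Gauss-Seidel] macro 2: S0 reads c0=0 → after 2×micro: 0; S1 reads c0=0 → after 3×micro: 2 ⇒ (c0=0, c1=2)
[Gauss-Seidel] macro 3: S0 reads c0=0 → after 2×micro: 0; S1 reads c0=0 → after 3×micro: 2 ⇒ (c0=0, c1=2)
[Gauss-Seidel] macro 4: S0 reads c0=0 → after 2×micro: 0; S1 reads c0=0 → after 3×micro: 2 ⇒ (c0=0, c1=2)
[Gauss-Seidel] macro 5: S0 reads c0=0 → after 2×micro: 0; S1 reads c0=0 → after 3×micro: 2 ⇒ (c0=0, c1=2)
[Gauss-Seidel] macro 6: S0 reads c0=0 → after 2×micro: 0; S1 reads c0=0 → after 3×micro: 2 ⇒ (c0=0, c1=2)
[Gauss-Seidel] macro 7: S0 reads c0=0 → after 2×micro: 0; S1 reads c0=0 → after 3×micro: 2 ⇒ (c0=0, c1=2)
[Gauss-Seidel] macro 8: S0 reads c0=0 → after 2×micro: 0; S1 reads c0=0 → after 3×micro: 2 ⇒ (c0=0, c1=2)

first divergence at macro-step: 1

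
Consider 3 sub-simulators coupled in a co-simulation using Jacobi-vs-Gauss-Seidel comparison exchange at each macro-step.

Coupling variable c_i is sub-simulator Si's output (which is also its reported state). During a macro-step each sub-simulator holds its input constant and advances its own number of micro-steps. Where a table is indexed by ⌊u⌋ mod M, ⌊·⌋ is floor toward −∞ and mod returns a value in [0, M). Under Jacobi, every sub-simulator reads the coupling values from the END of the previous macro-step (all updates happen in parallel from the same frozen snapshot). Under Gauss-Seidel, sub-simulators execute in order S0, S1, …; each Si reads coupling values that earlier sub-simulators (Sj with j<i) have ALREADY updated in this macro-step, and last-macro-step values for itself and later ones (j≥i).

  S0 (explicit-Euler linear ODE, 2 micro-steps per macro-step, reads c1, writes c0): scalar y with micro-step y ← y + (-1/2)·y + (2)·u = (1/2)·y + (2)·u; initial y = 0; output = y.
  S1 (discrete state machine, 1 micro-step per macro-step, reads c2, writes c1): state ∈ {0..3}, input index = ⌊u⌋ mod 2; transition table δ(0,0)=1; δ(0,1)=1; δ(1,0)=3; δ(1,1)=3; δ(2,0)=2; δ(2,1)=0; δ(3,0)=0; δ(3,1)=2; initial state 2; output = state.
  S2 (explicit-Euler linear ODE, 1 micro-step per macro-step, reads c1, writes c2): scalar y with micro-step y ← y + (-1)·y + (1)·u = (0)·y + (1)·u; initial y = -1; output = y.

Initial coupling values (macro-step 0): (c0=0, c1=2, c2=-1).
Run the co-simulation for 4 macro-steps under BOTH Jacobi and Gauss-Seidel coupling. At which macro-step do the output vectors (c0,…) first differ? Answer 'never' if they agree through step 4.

first divergence at macro-step: 1

[Jacobi] macro 1: S0 reads c1=2 → after 2×micro: 6; S1 reads c2=-1 → after 1×micro: 0; S2 reads c1=2 → after 1×micro: 2 ⇒ (c0=6, c1=0, c2=2)
[Jacobi] macro 2: S0 reads c1=0 → after 2×micro: 3/2; S1 reads c2=2 → after 1×micro: 1; S2 reads c1=0 → after 1×micro: 0 ⇒ (c0=3/2, c1=1, c2=0)
[Jacobi] macro 3: S0 reads c1=1 → after 2×micro: 27/8; S1 reads c2=0 → after 1×micro: 3; S2 reads c1=1 → after 1×micro: 1 ⇒ (c0=27/8, c1=3, c2=1)
[Jacobi] macro 4: S0 reads c1=3 → after 2×micro: 315/32; S1 reads c2=1 → after 1×micro: 2; S2 reads c1=3 → after 1×micro: 3 ⇒ (c0=315/32, c1=2, c2=3)
[Gauss-Seidel] macro 1: S0 reads c1=2 → after 2×micro: 6; S1 reads c2=-1 → after 1×micro: 0; S2 reads c1=0 → after 1×micro: 0 ⇒ (c0=6, c1=0, c2=0)
[Gauss-Seidel] macro 2: S0 reads c1=0 → after 2×micro: 3/2; S1 reads c2=0 → after 1×micro: 1; S2 reads c1=1 → after 1×micro: 1 ⇒ (c0=3/2, c1=1, c2=1)
[Gauss-Seidel] macro 3: S0 reads c1=1 → after 2×micro: 27/8; S1 reads c2=1 → after 1×micro: 3; S2 reads c1=3 → after 1×micro: 3 ⇒ (c0=27/8, c1=3, c2=3)
[Gauss-Seidel] macro 4: S0 reads c1=3 → after 2×micro: 315/32; S1 reads c2=3 → after 1×micro: 2; S2 reads c1=2 → after 1×micro: 2 ⇒ (c0=315/32, c1=2, c2=2)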